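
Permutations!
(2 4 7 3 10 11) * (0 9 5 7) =[9, 1, 4, 10, 0, 7, 6, 3, 8, 5, 11, 2] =(0 9 5 7 3 10 11 2 4)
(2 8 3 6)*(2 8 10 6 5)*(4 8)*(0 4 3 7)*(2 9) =[4, 1, 10, 5, 8, 9, 3, 0, 7, 2, 6] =(0 4 8 7)(2 10 6 3 5 9)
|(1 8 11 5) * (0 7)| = |(0 7)(1 8 11 5)| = 4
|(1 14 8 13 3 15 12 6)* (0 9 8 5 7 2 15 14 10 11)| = |(0 9 8 13 3 14 5 7 2 15 12 6 1 10 11)| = 15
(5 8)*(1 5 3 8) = (1 5)(3 8) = [0, 5, 2, 8, 4, 1, 6, 7, 3]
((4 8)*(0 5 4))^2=(0 4)(5 8)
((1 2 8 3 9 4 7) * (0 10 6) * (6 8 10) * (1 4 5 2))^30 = (10)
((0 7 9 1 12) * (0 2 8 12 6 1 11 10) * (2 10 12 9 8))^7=(12)(1 6)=((0 7 8 9 11 12 10)(1 6))^7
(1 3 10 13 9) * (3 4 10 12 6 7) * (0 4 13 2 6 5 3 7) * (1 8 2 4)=(0 1 13 9 8 2 6)(3 12 5)(4 10)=[1, 13, 6, 12, 10, 3, 0, 7, 2, 8, 4, 11, 5, 9]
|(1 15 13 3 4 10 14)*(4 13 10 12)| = |(1 15 10 14)(3 13)(4 12)| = 4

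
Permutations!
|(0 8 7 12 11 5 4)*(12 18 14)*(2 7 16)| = 11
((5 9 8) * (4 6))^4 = (5 9 8)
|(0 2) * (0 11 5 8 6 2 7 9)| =15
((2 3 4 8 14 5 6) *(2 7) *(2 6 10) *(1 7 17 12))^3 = ((1 7 6 17 12)(2 3 4 8 14 5 10))^3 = (1 17 7 12 6)(2 8 10 4 5 3 14)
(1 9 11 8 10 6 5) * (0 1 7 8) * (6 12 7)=(0 1 9 11)(5 6)(7 8 10 12)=[1, 9, 2, 3, 4, 6, 5, 8, 10, 11, 12, 0, 7]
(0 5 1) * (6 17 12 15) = (0 5 1)(6 17 12 15) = [5, 0, 2, 3, 4, 1, 17, 7, 8, 9, 10, 11, 15, 13, 14, 6, 16, 12]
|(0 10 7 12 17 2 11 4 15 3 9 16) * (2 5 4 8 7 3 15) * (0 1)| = 24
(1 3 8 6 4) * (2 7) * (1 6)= (1 3 8)(2 7)(4 6)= [0, 3, 7, 8, 6, 5, 4, 2, 1]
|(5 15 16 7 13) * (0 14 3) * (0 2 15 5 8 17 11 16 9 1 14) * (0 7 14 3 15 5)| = |(0 7 13 8 17 11 16 14 15 9 1 3 2 5)| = 14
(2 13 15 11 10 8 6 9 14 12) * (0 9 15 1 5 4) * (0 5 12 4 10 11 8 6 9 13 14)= (0 13 1 12 2 14 4 5 10 6 15 8 9)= [13, 12, 14, 3, 5, 10, 15, 7, 9, 0, 6, 11, 2, 1, 4, 8]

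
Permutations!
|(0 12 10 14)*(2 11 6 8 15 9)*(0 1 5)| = |(0 12 10 14 1 5)(2 11 6 8 15 9)| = 6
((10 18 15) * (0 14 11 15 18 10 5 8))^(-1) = ((18)(0 14 11 15 5 8))^(-1) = (18)(0 8 5 15 11 14)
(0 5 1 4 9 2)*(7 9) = (0 5 1 4 7 9 2) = [5, 4, 0, 3, 7, 1, 6, 9, 8, 2]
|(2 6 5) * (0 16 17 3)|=12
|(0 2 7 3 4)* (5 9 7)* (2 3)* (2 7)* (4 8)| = |(0 3 8 4)(2 5 9)| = 12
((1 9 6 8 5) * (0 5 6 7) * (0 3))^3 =(0 9)(1 3)(5 7)(6 8)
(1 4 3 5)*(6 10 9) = [0, 4, 2, 5, 3, 1, 10, 7, 8, 6, 9] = (1 4 3 5)(6 10 9)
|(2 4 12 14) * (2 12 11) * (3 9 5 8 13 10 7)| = |(2 4 11)(3 9 5 8 13 10 7)(12 14)| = 42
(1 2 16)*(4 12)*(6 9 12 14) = [0, 2, 16, 3, 14, 5, 9, 7, 8, 12, 10, 11, 4, 13, 6, 15, 1] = (1 2 16)(4 14 6 9 12)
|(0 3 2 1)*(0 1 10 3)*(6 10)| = |(2 6 10 3)| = 4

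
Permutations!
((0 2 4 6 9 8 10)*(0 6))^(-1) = (0 4 2)(6 10 8 9)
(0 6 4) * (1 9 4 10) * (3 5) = (0 6 10 1 9 4)(3 5) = [6, 9, 2, 5, 0, 3, 10, 7, 8, 4, 1]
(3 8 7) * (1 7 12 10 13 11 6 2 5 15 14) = (1 7 3 8 12 10 13 11 6 2 5 15 14) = [0, 7, 5, 8, 4, 15, 2, 3, 12, 9, 13, 6, 10, 11, 1, 14]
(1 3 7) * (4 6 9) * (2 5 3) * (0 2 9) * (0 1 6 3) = (0 2 5)(1 9 4 3 7 6) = [2, 9, 5, 7, 3, 0, 1, 6, 8, 4]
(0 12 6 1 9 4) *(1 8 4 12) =[1, 9, 2, 3, 0, 5, 8, 7, 4, 12, 10, 11, 6] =(0 1 9 12 6 8 4)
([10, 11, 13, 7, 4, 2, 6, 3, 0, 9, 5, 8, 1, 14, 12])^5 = (0 14)(1 5)(2 11)(3 7)(8 13)(10 12)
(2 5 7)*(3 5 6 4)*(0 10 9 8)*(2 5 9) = (0 10 2 6 4 3 9 8)(5 7) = [10, 1, 6, 9, 3, 7, 4, 5, 0, 8, 2]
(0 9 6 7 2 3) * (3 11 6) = (0 9 3)(2 11 6 7) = [9, 1, 11, 0, 4, 5, 7, 2, 8, 3, 10, 6]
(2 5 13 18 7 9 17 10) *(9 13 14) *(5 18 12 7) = (2 18 5 14 9 17 10)(7 13 12) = [0, 1, 18, 3, 4, 14, 6, 13, 8, 17, 2, 11, 7, 12, 9, 15, 16, 10, 5]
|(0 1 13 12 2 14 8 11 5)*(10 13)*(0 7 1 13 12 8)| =11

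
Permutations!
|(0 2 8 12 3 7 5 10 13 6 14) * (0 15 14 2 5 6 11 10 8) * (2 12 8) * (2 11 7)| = 10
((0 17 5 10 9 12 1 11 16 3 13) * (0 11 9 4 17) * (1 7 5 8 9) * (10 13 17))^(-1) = (3 16 11 13 5 7 12 9 8 17)(4 10) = ((3 17 8 9 12 7 5 13 11 16)(4 10))^(-1)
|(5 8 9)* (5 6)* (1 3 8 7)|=7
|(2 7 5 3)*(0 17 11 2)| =|(0 17 11 2 7 5 3)| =7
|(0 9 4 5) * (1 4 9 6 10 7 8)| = |(0 6 10 7 8 1 4 5)| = 8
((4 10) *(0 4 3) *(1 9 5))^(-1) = (0 3 10 4)(1 5 9) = ((0 4 10 3)(1 9 5))^(-1)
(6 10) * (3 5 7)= [0, 1, 2, 5, 4, 7, 10, 3, 8, 9, 6]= (3 5 7)(6 10)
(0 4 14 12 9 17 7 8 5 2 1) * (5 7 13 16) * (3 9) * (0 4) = [0, 4, 1, 9, 14, 2, 6, 8, 7, 17, 10, 11, 3, 16, 12, 15, 5, 13] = (1 4 14 12 3 9 17 13 16 5 2)(7 8)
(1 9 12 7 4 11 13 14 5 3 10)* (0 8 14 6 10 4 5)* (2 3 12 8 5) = (0 5 12 7 2 3 4 11 13 6 10 1 9 8 14) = [5, 9, 3, 4, 11, 12, 10, 2, 14, 8, 1, 13, 7, 6, 0]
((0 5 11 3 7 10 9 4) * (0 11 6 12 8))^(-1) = ((0 5 6 12 8)(3 7 10 9 4 11))^(-1) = (0 8 12 6 5)(3 11 4 9 10 7)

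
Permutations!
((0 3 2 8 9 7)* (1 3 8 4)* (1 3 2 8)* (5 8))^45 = (9)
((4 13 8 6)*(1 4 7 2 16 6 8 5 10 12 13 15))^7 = ((1 4 15)(2 16 6 7)(5 10 12 13))^7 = (1 4 15)(2 7 6 16)(5 13 12 10)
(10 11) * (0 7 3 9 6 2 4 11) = [7, 1, 4, 9, 11, 5, 2, 3, 8, 6, 0, 10] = (0 7 3 9 6 2 4 11 10)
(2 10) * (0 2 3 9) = (0 2 10 3 9) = [2, 1, 10, 9, 4, 5, 6, 7, 8, 0, 3]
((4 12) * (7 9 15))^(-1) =(4 12)(7 15 9)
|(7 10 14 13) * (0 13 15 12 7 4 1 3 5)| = 30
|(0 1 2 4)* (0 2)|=2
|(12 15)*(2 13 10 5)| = |(2 13 10 5)(12 15)| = 4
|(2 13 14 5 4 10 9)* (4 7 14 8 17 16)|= 24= |(2 13 8 17 16 4 10 9)(5 7 14)|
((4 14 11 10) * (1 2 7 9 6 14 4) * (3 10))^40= (1 6 10 9 3 7 11 2 14)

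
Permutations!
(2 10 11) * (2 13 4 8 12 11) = (2 10)(4 8 12 11 13) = [0, 1, 10, 3, 8, 5, 6, 7, 12, 9, 2, 13, 11, 4]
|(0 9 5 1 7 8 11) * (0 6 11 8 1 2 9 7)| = 6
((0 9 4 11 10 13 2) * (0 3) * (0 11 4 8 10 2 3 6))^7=(0 2 3 10 9 6 11 13 8)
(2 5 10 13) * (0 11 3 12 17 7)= (0 11 3 12 17 7)(2 5 10 13)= [11, 1, 5, 12, 4, 10, 6, 0, 8, 9, 13, 3, 17, 2, 14, 15, 16, 7]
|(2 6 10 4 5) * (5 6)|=6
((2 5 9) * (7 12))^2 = ((2 5 9)(7 12))^2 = (12)(2 9 5)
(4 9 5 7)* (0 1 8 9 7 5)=[1, 8, 2, 3, 7, 5, 6, 4, 9, 0]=(0 1 8 9)(4 7)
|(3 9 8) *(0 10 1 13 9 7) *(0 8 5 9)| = 12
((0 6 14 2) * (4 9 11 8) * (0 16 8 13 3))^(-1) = (0 3 13 11 9 4 8 16 2 14 6)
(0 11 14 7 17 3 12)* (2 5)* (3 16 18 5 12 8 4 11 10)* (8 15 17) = [10, 1, 12, 15, 11, 2, 6, 8, 4, 9, 3, 14, 0, 13, 7, 17, 18, 16, 5] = (0 10 3 15 17 16 18 5 2 12)(4 11 14 7 8)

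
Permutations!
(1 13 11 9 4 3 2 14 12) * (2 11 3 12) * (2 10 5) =(1 13 3 11 9 4 12)(2 14 10 5) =[0, 13, 14, 11, 12, 2, 6, 7, 8, 4, 5, 9, 1, 3, 10]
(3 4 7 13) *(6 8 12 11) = [0, 1, 2, 4, 7, 5, 8, 13, 12, 9, 10, 6, 11, 3] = (3 4 7 13)(6 8 12 11)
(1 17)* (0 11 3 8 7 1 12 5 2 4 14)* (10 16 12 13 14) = (0 11 3 8 7 1 17 13 14)(2 4 10 16 12 5) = [11, 17, 4, 8, 10, 2, 6, 1, 7, 9, 16, 3, 5, 14, 0, 15, 12, 13]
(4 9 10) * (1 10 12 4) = [0, 10, 2, 3, 9, 5, 6, 7, 8, 12, 1, 11, 4] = (1 10)(4 9 12)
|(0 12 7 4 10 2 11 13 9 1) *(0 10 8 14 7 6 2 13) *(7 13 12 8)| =|(0 8 14 13 9 1 10 12 6 2 11)(4 7)| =22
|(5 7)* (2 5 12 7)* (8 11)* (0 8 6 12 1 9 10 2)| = 11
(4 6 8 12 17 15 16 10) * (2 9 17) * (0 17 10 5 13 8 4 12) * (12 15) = (0 17 12 2 9 10 15 16 5 13 8)(4 6) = [17, 1, 9, 3, 6, 13, 4, 7, 0, 10, 15, 11, 2, 8, 14, 16, 5, 12]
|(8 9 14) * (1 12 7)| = |(1 12 7)(8 9 14)| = 3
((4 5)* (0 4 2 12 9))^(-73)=((0 4 5 2 12 9))^(-73)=(0 9 12 2 5 4)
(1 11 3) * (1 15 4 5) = (1 11 3 15 4 5) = [0, 11, 2, 15, 5, 1, 6, 7, 8, 9, 10, 3, 12, 13, 14, 4]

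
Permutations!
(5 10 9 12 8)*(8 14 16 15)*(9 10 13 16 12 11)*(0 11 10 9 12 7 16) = [11, 1, 2, 3, 4, 13, 6, 16, 5, 10, 9, 12, 14, 0, 7, 8, 15] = (0 11 12 14 7 16 15 8 5 13)(9 10)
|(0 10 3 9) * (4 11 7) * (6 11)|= |(0 10 3 9)(4 6 11 7)|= 4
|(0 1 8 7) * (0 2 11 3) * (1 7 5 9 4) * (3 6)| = 30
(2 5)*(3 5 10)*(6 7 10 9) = (2 9 6 7 10 3 5) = [0, 1, 9, 5, 4, 2, 7, 10, 8, 6, 3]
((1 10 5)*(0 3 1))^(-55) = (10)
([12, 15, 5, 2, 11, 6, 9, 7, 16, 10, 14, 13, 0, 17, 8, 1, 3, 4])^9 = [12, 15, 2, 3, 11, 5, 6, 7, 8, 9, 10, 13, 0, 17, 14, 1, 16, 4]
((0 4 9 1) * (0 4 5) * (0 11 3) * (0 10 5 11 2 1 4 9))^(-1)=((0 11 3 10 5 2 1 9 4))^(-1)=(0 4 9 1 2 5 10 3 11)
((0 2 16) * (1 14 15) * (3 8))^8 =(0 16 2)(1 15 14)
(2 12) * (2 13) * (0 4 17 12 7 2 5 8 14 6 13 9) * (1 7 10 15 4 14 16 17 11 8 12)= (0 14 6 13 5 12 9)(1 7 2 10 15 4 11 8 16 17)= [14, 7, 10, 3, 11, 12, 13, 2, 16, 0, 15, 8, 9, 5, 6, 4, 17, 1]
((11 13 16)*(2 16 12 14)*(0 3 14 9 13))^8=((0 3 14 2 16 11)(9 13 12))^8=(0 14 16)(2 11 3)(9 12 13)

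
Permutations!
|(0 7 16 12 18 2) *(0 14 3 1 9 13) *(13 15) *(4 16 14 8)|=24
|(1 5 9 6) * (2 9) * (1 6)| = 4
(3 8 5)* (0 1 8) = [1, 8, 2, 0, 4, 3, 6, 7, 5] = (0 1 8 5 3)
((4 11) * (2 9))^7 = (2 9)(4 11)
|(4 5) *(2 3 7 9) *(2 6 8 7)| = |(2 3)(4 5)(6 8 7 9)| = 4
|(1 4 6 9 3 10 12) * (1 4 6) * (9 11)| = |(1 6 11 9 3 10 12 4)| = 8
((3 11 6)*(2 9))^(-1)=(2 9)(3 6 11)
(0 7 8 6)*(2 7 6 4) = (0 6)(2 7 8 4) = [6, 1, 7, 3, 2, 5, 0, 8, 4]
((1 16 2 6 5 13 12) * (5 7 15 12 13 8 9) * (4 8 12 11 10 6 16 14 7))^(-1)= (1 12 5 9 8 4 6 10 11 15 7 14)(2 16)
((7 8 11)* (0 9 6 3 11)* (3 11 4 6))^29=((0 9 3 4 6 11 7 8))^29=(0 11 3 8 6 9 7 4)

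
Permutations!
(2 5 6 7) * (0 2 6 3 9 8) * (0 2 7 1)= (0 7 6 1)(2 5 3 9 8)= [7, 0, 5, 9, 4, 3, 1, 6, 2, 8]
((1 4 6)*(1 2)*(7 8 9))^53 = ((1 4 6 2)(7 8 9))^53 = (1 4 6 2)(7 9 8)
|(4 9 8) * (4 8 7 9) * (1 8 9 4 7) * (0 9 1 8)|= 4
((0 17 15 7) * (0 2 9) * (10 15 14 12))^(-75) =(0 7 12)(2 10 17)(9 15 14)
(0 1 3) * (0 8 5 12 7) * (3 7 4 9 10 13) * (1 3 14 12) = [3, 7, 2, 8, 9, 1, 6, 0, 5, 10, 13, 11, 4, 14, 12] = (0 3 8 5 1 7)(4 9 10 13 14 12)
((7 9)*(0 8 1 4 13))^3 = (0 4 8 13 1)(7 9)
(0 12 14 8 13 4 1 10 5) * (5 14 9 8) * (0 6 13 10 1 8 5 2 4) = (0 12 9 5 6 13)(2 4 8 10 14) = [12, 1, 4, 3, 8, 6, 13, 7, 10, 5, 14, 11, 9, 0, 2]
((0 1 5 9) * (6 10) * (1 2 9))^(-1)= ((0 2 9)(1 5)(6 10))^(-1)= (0 9 2)(1 5)(6 10)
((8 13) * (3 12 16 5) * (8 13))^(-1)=((3 12 16 5))^(-1)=(3 5 16 12)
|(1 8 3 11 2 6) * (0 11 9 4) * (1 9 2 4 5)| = 21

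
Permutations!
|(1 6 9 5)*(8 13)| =4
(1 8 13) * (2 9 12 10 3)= (1 8 13)(2 9 12 10 3)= [0, 8, 9, 2, 4, 5, 6, 7, 13, 12, 3, 11, 10, 1]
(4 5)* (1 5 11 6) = [0, 5, 2, 3, 11, 4, 1, 7, 8, 9, 10, 6] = (1 5 4 11 6)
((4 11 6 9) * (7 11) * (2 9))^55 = (2 9 4 7 11 6)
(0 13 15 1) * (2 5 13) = (0 2 5 13 15 1) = [2, 0, 5, 3, 4, 13, 6, 7, 8, 9, 10, 11, 12, 15, 14, 1]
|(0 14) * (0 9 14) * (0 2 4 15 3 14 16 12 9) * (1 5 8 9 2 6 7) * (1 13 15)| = |(0 6 7 13 15 3 14)(1 5 8 9 16 12 2 4)| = 56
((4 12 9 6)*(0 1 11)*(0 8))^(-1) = ((0 1 11 8)(4 12 9 6))^(-1) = (0 8 11 1)(4 6 9 12)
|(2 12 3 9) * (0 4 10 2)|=|(0 4 10 2 12 3 9)|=7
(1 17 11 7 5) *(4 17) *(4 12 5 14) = (1 12 5)(4 17 11 7 14) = [0, 12, 2, 3, 17, 1, 6, 14, 8, 9, 10, 7, 5, 13, 4, 15, 16, 11]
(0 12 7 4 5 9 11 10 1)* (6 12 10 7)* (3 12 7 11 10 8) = (0 8 3 12 6 7 4 5 9 10 1) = [8, 0, 2, 12, 5, 9, 7, 4, 3, 10, 1, 11, 6]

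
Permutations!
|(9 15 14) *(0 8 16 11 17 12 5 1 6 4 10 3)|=12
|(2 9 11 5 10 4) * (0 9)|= 7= |(0 9 11 5 10 4 2)|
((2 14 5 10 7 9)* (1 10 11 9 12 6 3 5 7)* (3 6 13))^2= (2 7 13 5 9 14 12 3 11)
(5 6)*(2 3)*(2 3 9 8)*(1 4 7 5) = (1 4 7 5 6)(2 9 8) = [0, 4, 9, 3, 7, 6, 1, 5, 2, 8]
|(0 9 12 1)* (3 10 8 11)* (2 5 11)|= |(0 9 12 1)(2 5 11 3 10 8)|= 12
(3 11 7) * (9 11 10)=(3 10 9 11 7)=[0, 1, 2, 10, 4, 5, 6, 3, 8, 11, 9, 7]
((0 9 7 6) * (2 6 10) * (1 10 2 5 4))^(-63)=(0 7 6 9 2)(1 10 5 4)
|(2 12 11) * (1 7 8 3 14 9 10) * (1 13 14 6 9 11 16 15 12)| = |(1 7 8 3 6 9 10 13 14 11 2)(12 16 15)| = 33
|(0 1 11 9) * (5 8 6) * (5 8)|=4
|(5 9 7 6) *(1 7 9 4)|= |(9)(1 7 6 5 4)|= 5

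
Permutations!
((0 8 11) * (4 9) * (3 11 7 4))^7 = ((0 8 7 4 9 3 11))^7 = (11)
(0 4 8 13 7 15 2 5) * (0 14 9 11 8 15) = (0 4 15 2 5 14 9 11 8 13 7) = [4, 1, 5, 3, 15, 14, 6, 0, 13, 11, 10, 8, 12, 7, 9, 2]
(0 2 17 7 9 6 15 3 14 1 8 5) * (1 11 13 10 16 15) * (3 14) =(0 2 17 7 9 6 1 8 5)(10 16 15 14 11 13) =[2, 8, 17, 3, 4, 0, 1, 9, 5, 6, 16, 13, 12, 10, 11, 14, 15, 7]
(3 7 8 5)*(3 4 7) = (4 7 8 5) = [0, 1, 2, 3, 7, 4, 6, 8, 5]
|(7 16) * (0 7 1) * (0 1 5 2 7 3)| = |(0 3)(2 7 16 5)| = 4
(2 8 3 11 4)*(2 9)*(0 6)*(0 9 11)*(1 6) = (0 1 6 9 2 8 3)(4 11) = [1, 6, 8, 0, 11, 5, 9, 7, 3, 2, 10, 4]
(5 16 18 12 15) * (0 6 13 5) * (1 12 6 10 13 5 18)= (0 10 13 18 6 5 16 1 12 15)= [10, 12, 2, 3, 4, 16, 5, 7, 8, 9, 13, 11, 15, 18, 14, 0, 1, 17, 6]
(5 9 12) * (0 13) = (0 13)(5 9 12) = [13, 1, 2, 3, 4, 9, 6, 7, 8, 12, 10, 11, 5, 0]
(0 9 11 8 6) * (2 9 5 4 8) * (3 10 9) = (0 5 4 8 6)(2 3 10 9 11) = [5, 1, 3, 10, 8, 4, 0, 7, 6, 11, 9, 2]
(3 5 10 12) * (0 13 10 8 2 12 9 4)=(0 13 10 9 4)(2 12 3 5 8)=[13, 1, 12, 5, 0, 8, 6, 7, 2, 4, 9, 11, 3, 10]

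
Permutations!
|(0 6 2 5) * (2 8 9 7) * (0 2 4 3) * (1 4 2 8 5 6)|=12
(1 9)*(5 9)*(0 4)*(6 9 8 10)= (0 4)(1 5 8 10 6 9)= [4, 5, 2, 3, 0, 8, 9, 7, 10, 1, 6]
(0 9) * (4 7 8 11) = (0 9)(4 7 8 11) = [9, 1, 2, 3, 7, 5, 6, 8, 11, 0, 10, 4]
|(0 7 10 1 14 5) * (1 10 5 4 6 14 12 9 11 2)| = 15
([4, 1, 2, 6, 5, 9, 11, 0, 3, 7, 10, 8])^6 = [4, 1, 2, 11, 5, 9, 8, 0, 6, 7, 10, 3]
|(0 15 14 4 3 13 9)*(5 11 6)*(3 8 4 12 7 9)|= 6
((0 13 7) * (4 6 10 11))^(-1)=(0 7 13)(4 11 10 6)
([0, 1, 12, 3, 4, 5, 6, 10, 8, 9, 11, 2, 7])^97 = (2 7 11 12 10)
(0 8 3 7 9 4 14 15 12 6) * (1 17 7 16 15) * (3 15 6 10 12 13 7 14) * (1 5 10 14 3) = [8, 17, 2, 16, 1, 10, 0, 9, 15, 4, 12, 11, 14, 7, 5, 13, 6, 3] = (0 8 15 13 7 9 4 1 17 3 16 6)(5 10 12 14)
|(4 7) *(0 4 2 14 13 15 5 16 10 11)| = |(0 4 7 2 14 13 15 5 16 10 11)| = 11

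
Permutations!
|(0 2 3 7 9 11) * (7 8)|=7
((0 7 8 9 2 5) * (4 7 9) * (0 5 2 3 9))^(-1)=((3 9)(4 7 8))^(-1)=(3 9)(4 8 7)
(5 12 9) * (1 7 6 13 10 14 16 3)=(1 7 6 13 10 14 16 3)(5 12 9)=[0, 7, 2, 1, 4, 12, 13, 6, 8, 5, 14, 11, 9, 10, 16, 15, 3]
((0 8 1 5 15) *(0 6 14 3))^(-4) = (0 15)(1 14)(3 5)(6 8)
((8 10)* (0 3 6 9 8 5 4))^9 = (0 3 6 9 8 10 5 4)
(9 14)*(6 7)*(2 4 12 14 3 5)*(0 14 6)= [14, 1, 4, 5, 12, 2, 7, 0, 8, 3, 10, 11, 6, 13, 9]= (0 14 9 3 5 2 4 12 6 7)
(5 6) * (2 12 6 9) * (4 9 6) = (2 12 4 9)(5 6) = [0, 1, 12, 3, 9, 6, 5, 7, 8, 2, 10, 11, 4]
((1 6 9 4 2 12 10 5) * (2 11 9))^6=((1 6 2 12 10 5)(4 11 9))^6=(12)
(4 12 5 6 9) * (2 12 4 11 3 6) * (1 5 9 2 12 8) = (1 5 12 9 11 3 6 2 8) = [0, 5, 8, 6, 4, 12, 2, 7, 1, 11, 10, 3, 9]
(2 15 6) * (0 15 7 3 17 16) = [15, 1, 7, 17, 4, 5, 2, 3, 8, 9, 10, 11, 12, 13, 14, 6, 0, 16] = (0 15 6 2 7 3 17 16)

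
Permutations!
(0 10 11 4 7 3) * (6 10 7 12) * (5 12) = (0 7 3)(4 5 12 6 10 11) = [7, 1, 2, 0, 5, 12, 10, 3, 8, 9, 11, 4, 6]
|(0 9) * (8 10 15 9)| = 5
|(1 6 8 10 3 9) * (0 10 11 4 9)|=|(0 10 3)(1 6 8 11 4 9)|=6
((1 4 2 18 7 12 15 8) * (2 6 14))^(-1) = ((1 4 6 14 2 18 7 12 15 8))^(-1) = (1 8 15 12 7 18 2 14 6 4)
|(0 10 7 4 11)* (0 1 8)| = |(0 10 7 4 11 1 8)| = 7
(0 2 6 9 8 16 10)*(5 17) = (0 2 6 9 8 16 10)(5 17) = [2, 1, 6, 3, 4, 17, 9, 7, 16, 8, 0, 11, 12, 13, 14, 15, 10, 5]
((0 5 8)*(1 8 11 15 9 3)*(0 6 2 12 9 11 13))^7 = ((0 5 13)(1 8 6 2 12 9 3)(11 15))^7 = (0 5 13)(11 15)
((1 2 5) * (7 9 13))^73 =((1 2 5)(7 9 13))^73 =(1 2 5)(7 9 13)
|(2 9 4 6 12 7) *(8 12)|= |(2 9 4 6 8 12 7)|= 7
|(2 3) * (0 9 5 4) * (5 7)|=10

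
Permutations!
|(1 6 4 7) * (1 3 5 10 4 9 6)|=10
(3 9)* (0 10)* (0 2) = (0 10 2)(3 9) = [10, 1, 0, 9, 4, 5, 6, 7, 8, 3, 2]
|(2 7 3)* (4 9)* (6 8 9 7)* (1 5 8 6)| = |(1 5 8 9 4 7 3 2)| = 8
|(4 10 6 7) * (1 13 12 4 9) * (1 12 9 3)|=9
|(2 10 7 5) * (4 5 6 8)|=|(2 10 7 6 8 4 5)|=7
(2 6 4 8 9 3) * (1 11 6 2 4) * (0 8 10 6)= (0 8 9 3 4 10 6 1 11)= [8, 11, 2, 4, 10, 5, 1, 7, 9, 3, 6, 0]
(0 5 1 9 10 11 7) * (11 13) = (0 5 1 9 10 13 11 7) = [5, 9, 2, 3, 4, 1, 6, 0, 8, 10, 13, 7, 12, 11]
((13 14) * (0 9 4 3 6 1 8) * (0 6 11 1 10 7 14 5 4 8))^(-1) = ((0 9 8 6 10 7 14 13 5 4 3 11 1))^(-1) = (0 1 11 3 4 5 13 14 7 10 6 8 9)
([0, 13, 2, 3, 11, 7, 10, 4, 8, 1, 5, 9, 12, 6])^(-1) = (1 9 11 4 7 5 10 6 13)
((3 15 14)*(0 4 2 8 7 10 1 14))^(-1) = (0 15 3 14 1 10 7 8 2 4)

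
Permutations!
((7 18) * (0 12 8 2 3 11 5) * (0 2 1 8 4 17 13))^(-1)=(0 13 17 4 12)(1 8)(2 5 11 3)(7 18)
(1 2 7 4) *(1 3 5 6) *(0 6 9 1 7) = [6, 2, 0, 5, 3, 9, 7, 4, 8, 1] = (0 6 7 4 3 5 9 1 2)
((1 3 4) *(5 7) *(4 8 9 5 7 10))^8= (1 3 8 9 5 10 4)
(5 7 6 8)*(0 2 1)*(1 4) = (0 2 4 1)(5 7 6 8) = [2, 0, 4, 3, 1, 7, 8, 6, 5]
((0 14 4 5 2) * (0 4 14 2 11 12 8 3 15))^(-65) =((0 2 4 5 11 12 8 3 15))^(-65) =(0 3 12 5 2 15 8 11 4)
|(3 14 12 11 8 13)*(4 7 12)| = 8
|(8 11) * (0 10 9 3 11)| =|(0 10 9 3 11 8)| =6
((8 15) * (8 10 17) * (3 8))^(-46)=(3 17 10 15 8)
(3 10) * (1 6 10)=(1 6 10 3)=[0, 6, 2, 1, 4, 5, 10, 7, 8, 9, 3]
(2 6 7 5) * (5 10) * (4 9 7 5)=(2 6 5)(4 9 7 10)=[0, 1, 6, 3, 9, 2, 5, 10, 8, 7, 4]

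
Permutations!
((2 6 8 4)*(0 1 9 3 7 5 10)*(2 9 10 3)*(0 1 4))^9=(0 2)(1 10)(4 6)(8 9)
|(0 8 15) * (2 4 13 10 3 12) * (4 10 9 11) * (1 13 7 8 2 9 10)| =|(0 2 1 13 10 3 12 9 11 4 7 8 15)| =13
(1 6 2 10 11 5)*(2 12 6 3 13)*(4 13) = (1 3 4 13 2 10 11 5)(6 12) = [0, 3, 10, 4, 13, 1, 12, 7, 8, 9, 11, 5, 6, 2]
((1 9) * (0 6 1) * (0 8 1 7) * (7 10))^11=((0 6 10 7)(1 9 8))^11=(0 7 10 6)(1 8 9)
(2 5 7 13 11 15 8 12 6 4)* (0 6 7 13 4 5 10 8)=(0 6 5 13 11 15)(2 10 8 12 7 4)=[6, 1, 10, 3, 2, 13, 5, 4, 12, 9, 8, 15, 7, 11, 14, 0]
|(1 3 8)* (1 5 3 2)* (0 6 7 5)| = 6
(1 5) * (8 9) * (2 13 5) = [0, 2, 13, 3, 4, 1, 6, 7, 9, 8, 10, 11, 12, 5] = (1 2 13 5)(8 9)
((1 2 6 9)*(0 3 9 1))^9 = ((0 3 9)(1 2 6))^9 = (9)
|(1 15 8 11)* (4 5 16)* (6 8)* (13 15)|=6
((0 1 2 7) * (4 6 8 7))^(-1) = (0 7 8 6 4 2 1)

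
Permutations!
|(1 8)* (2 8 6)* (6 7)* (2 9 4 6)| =|(1 7 2 8)(4 6 9)| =12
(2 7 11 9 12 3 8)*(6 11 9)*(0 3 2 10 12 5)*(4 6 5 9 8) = [3, 1, 7, 4, 6, 0, 11, 8, 10, 9, 12, 5, 2] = (0 3 4 6 11 5)(2 7 8 10 12)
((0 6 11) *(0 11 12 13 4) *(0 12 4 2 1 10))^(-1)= (0 10 1 2 13 12 4 6)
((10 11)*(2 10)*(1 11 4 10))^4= ((1 11 2)(4 10))^4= (1 11 2)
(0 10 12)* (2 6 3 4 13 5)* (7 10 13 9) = (0 13 5 2 6 3 4 9 7 10 12) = [13, 1, 6, 4, 9, 2, 3, 10, 8, 7, 12, 11, 0, 5]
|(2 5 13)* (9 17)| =6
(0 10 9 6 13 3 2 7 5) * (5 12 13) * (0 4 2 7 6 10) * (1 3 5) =(1 3 7 12 13 5 4 2 6)(9 10) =[0, 3, 6, 7, 2, 4, 1, 12, 8, 10, 9, 11, 13, 5]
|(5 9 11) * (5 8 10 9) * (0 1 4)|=12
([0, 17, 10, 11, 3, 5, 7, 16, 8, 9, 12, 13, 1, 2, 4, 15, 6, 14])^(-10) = [0, 1, 2, 3, 4, 5, 16, 6, 8, 9, 10, 11, 12, 13, 14, 15, 7, 17]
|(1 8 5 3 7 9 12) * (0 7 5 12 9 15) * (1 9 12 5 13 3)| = |(0 7 15)(1 8 5)(3 13)(9 12)| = 6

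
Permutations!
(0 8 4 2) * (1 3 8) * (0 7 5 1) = (1 3 8 4 2 7 5) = [0, 3, 7, 8, 2, 1, 6, 5, 4]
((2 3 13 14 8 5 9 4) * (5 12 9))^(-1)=((2 3 13 14 8 12 9 4))^(-1)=(2 4 9 12 8 14 13 3)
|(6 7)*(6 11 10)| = 4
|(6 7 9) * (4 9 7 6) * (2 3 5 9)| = |(2 3 5 9 4)| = 5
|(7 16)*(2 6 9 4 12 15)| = 6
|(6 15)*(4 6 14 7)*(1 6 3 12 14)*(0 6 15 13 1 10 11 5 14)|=|(0 6 13 1 15 10 11 5 14 7 4 3 12)|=13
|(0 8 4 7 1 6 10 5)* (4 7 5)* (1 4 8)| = |(0 1 6 10 8 7 4 5)| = 8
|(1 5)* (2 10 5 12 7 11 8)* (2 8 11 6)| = |(1 12 7 6 2 10 5)| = 7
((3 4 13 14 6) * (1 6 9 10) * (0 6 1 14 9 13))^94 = ((0 6 3 4)(9 10 14 13))^94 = (0 3)(4 6)(9 14)(10 13)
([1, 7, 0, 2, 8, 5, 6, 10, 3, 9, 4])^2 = [7, 10, 1, 0, 3, 5, 6, 4, 2, 9, 8]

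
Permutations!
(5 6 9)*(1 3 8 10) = (1 3 8 10)(5 6 9) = [0, 3, 2, 8, 4, 6, 9, 7, 10, 5, 1]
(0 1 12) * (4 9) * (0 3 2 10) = (0 1 12 3 2 10)(4 9) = [1, 12, 10, 2, 9, 5, 6, 7, 8, 4, 0, 11, 3]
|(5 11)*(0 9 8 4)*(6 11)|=12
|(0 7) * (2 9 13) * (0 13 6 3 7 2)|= 7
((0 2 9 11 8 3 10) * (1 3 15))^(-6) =((0 2 9 11 8 15 1 3 10))^(-6) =(0 11 1)(2 8 3)(9 15 10)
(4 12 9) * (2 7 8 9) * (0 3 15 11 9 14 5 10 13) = [3, 1, 7, 15, 12, 10, 6, 8, 14, 4, 13, 9, 2, 0, 5, 11] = (0 3 15 11 9 4 12 2 7 8 14 5 10 13)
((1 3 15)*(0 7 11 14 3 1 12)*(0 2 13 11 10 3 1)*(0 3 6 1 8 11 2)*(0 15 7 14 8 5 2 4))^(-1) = ((0 14 5 2 13 4)(1 3 7 10 6)(8 11)(12 15))^(-1) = (0 4 13 2 5 14)(1 6 10 7 3)(8 11)(12 15)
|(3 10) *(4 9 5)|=|(3 10)(4 9 5)|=6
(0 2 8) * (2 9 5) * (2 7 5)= (0 9 2 8)(5 7)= [9, 1, 8, 3, 4, 7, 6, 5, 0, 2]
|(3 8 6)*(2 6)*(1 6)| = 5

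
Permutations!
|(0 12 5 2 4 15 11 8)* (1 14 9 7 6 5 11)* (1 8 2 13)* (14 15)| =14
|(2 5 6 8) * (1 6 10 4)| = |(1 6 8 2 5 10 4)| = 7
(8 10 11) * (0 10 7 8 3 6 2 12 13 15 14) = (0 10 11 3 6 2 12 13 15 14)(7 8) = [10, 1, 12, 6, 4, 5, 2, 8, 7, 9, 11, 3, 13, 15, 0, 14]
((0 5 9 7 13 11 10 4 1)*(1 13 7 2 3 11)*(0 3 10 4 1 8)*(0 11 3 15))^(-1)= (0 15 1 10 2 9 5)(4 11 8 13)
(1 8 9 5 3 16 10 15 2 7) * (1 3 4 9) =(1 8)(2 7 3 16 10 15)(4 9 5) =[0, 8, 7, 16, 9, 4, 6, 3, 1, 5, 15, 11, 12, 13, 14, 2, 10]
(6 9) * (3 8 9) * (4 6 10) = [0, 1, 2, 8, 6, 5, 3, 7, 9, 10, 4] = (3 8 9 10 4 6)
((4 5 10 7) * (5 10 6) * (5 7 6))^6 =((4 10 6 7))^6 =(4 6)(7 10)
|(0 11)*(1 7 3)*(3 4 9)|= 10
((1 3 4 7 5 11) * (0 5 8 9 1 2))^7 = (0 2 11 5)(1 3 4 7 8 9)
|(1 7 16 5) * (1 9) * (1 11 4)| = |(1 7 16 5 9 11 4)| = 7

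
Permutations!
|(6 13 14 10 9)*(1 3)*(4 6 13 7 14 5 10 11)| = 20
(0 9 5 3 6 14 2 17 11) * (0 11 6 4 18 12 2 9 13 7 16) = (0 13 7 16)(2 17 6 14 9 5 3 4 18 12) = [13, 1, 17, 4, 18, 3, 14, 16, 8, 5, 10, 11, 2, 7, 9, 15, 0, 6, 12]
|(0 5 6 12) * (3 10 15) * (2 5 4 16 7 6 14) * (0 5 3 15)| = 11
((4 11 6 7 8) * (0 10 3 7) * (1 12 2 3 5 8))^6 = ((0 10 5 8 4 11 6)(1 12 2 3 7))^6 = (0 6 11 4 8 5 10)(1 12 2 3 7)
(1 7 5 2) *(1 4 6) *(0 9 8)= (0 9 8)(1 7 5 2 4 6)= [9, 7, 4, 3, 6, 2, 1, 5, 0, 8]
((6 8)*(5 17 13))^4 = (5 17 13)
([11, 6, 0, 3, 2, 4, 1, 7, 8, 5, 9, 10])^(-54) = [10, 1, 11, 3, 0, 2, 6, 7, 8, 4, 5, 9]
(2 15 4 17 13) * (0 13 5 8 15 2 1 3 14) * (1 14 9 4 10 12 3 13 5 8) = [5, 13, 2, 9, 17, 1, 6, 7, 15, 4, 12, 11, 3, 14, 0, 10, 16, 8] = (0 5 1 13 14)(3 9 4 17 8 15 10 12)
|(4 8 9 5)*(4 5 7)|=4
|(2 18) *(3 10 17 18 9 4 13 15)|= 9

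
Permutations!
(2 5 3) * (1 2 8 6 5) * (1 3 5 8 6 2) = [0, 1, 3, 6, 4, 5, 8, 7, 2] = (2 3 6 8)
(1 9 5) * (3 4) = [0, 9, 2, 4, 3, 1, 6, 7, 8, 5] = (1 9 5)(3 4)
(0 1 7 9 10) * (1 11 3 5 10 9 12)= (0 11 3 5 10)(1 7 12)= [11, 7, 2, 5, 4, 10, 6, 12, 8, 9, 0, 3, 1]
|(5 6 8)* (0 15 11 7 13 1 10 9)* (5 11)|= |(0 15 5 6 8 11 7 13 1 10 9)|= 11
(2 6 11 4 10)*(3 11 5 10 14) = (2 6 5 10)(3 11 4 14) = [0, 1, 6, 11, 14, 10, 5, 7, 8, 9, 2, 4, 12, 13, 3]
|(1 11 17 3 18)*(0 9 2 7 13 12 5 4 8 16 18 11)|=12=|(0 9 2 7 13 12 5 4 8 16 18 1)(3 11 17)|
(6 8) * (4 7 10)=(4 7 10)(6 8)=[0, 1, 2, 3, 7, 5, 8, 10, 6, 9, 4]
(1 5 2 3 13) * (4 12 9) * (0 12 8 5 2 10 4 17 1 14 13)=[12, 2, 3, 0, 8, 10, 6, 7, 5, 17, 4, 11, 9, 14, 13, 15, 16, 1]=(0 12 9 17 1 2 3)(4 8 5 10)(13 14)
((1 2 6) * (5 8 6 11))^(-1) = (1 6 8 5 11 2)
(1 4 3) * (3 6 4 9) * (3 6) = [0, 9, 2, 1, 3, 5, 4, 7, 8, 6] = (1 9 6 4 3)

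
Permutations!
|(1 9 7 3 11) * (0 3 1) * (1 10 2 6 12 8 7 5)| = |(0 3 11)(1 9 5)(2 6 12 8 7 10)| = 6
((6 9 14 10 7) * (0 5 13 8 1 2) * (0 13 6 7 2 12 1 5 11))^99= ((0 11)(1 12)(2 13 8 5 6 9 14 10))^99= (0 11)(1 12)(2 5 14 13 6 10 8 9)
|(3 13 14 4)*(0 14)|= 5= |(0 14 4 3 13)|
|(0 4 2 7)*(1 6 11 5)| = 4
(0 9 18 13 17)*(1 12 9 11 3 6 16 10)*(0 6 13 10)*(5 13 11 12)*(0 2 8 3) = (0 12 9 18 10 1 5 13 17 6 16 2 8 3 11) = [12, 5, 8, 11, 4, 13, 16, 7, 3, 18, 1, 0, 9, 17, 14, 15, 2, 6, 10]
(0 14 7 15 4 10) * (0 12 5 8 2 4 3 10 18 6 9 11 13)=(0 14 7 15 3 10 12 5 8 2 4 18 6 9 11 13)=[14, 1, 4, 10, 18, 8, 9, 15, 2, 11, 12, 13, 5, 0, 7, 3, 16, 17, 6]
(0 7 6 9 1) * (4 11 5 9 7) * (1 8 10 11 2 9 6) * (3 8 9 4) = (0 3 8 10 11 5 6 7 1)(2 4) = [3, 0, 4, 8, 2, 6, 7, 1, 10, 9, 11, 5]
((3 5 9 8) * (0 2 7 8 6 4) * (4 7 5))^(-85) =(0 7 2 8 5 3 9 4 6)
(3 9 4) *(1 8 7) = (1 8 7)(3 9 4) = [0, 8, 2, 9, 3, 5, 6, 1, 7, 4]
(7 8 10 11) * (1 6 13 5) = (1 6 13 5)(7 8 10 11) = [0, 6, 2, 3, 4, 1, 13, 8, 10, 9, 11, 7, 12, 5]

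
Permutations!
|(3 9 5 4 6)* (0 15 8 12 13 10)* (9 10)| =|(0 15 8 12 13 9 5 4 6 3 10)| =11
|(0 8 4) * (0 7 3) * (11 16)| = 10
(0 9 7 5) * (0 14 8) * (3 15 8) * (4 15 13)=(0 9 7 5 14 3 13 4 15 8)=[9, 1, 2, 13, 15, 14, 6, 5, 0, 7, 10, 11, 12, 4, 3, 8]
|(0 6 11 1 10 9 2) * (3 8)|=14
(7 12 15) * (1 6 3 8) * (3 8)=(1 6 8)(7 12 15)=[0, 6, 2, 3, 4, 5, 8, 12, 1, 9, 10, 11, 15, 13, 14, 7]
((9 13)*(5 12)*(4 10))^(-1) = (4 10)(5 12)(9 13)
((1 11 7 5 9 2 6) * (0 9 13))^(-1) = ((0 9 2 6 1 11 7 5 13))^(-1) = (0 13 5 7 11 1 6 2 9)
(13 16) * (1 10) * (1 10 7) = (1 7)(13 16) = [0, 7, 2, 3, 4, 5, 6, 1, 8, 9, 10, 11, 12, 16, 14, 15, 13]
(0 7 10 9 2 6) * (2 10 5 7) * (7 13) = (0 2 6)(5 13 7)(9 10) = [2, 1, 6, 3, 4, 13, 0, 5, 8, 10, 9, 11, 12, 7]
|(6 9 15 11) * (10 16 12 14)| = 4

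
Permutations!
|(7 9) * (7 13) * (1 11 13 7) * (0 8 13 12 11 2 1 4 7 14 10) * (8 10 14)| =|(14)(0 10)(1 2)(4 7 9 8 13)(11 12)| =10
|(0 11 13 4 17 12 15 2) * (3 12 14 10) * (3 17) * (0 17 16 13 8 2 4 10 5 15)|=|(0 11 8 2 17 14 5 15 4 3 12)(10 16 13)|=33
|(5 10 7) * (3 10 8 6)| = 6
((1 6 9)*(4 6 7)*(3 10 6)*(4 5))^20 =(1 3)(4 9)(5 6)(7 10)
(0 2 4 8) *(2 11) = [11, 1, 4, 3, 8, 5, 6, 7, 0, 9, 10, 2] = (0 11 2 4 8)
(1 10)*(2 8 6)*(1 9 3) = (1 10 9 3)(2 8 6) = [0, 10, 8, 1, 4, 5, 2, 7, 6, 3, 9]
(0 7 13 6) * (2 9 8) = (0 7 13 6)(2 9 8) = [7, 1, 9, 3, 4, 5, 0, 13, 2, 8, 10, 11, 12, 6]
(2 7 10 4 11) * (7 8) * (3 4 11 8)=(2 3 4 8 7 10 11)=[0, 1, 3, 4, 8, 5, 6, 10, 7, 9, 11, 2]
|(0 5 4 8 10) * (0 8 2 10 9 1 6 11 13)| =11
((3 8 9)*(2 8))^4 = ((2 8 9 3))^4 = (9)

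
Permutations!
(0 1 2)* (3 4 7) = (0 1 2)(3 4 7) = [1, 2, 0, 4, 7, 5, 6, 3]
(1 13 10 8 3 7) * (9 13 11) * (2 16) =[0, 11, 16, 7, 4, 5, 6, 1, 3, 13, 8, 9, 12, 10, 14, 15, 2] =(1 11 9 13 10 8 3 7)(2 16)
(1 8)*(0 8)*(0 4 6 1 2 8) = [0, 4, 8, 3, 6, 5, 1, 7, 2] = (1 4 6)(2 8)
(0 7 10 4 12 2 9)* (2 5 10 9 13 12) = (0 7 9)(2 13 12 5 10 4) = [7, 1, 13, 3, 2, 10, 6, 9, 8, 0, 4, 11, 5, 12]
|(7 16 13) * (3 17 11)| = 3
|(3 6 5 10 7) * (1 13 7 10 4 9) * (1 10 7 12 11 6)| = 11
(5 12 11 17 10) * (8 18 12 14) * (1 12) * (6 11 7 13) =(1 12 7 13 6 11 17 10 5 14 8 18) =[0, 12, 2, 3, 4, 14, 11, 13, 18, 9, 5, 17, 7, 6, 8, 15, 16, 10, 1]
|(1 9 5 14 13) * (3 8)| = 10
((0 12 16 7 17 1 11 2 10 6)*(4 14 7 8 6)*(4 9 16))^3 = ((0 12 4 14 7 17 1 11 2 10 9 16 8 6))^3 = (0 14 1 10 8 12 7 11 9 6 4 17 2 16)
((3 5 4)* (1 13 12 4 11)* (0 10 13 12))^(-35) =(0 10 13)(1 12 4 3 5 11)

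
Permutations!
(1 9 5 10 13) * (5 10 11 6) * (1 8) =(1 9 10 13 8)(5 11 6) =[0, 9, 2, 3, 4, 11, 5, 7, 1, 10, 13, 6, 12, 8]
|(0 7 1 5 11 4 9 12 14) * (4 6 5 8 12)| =6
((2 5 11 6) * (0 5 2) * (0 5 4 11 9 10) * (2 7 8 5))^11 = (0 4 11 6 2 7 8 5 9 10)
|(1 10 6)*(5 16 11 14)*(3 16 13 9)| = |(1 10 6)(3 16 11 14 5 13 9)| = 21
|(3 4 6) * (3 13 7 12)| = 6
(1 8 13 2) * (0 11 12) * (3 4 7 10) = (0 11 12)(1 8 13 2)(3 4 7 10) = [11, 8, 1, 4, 7, 5, 6, 10, 13, 9, 3, 12, 0, 2]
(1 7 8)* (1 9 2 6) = (1 7 8 9 2 6) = [0, 7, 6, 3, 4, 5, 1, 8, 9, 2]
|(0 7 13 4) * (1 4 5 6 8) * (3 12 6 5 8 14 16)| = |(0 7 13 8 1 4)(3 12 6 14 16)| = 30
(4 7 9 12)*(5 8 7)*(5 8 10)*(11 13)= [0, 1, 2, 3, 8, 10, 6, 9, 7, 12, 5, 13, 4, 11]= (4 8 7 9 12)(5 10)(11 13)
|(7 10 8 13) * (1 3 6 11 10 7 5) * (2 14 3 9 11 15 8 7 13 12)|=|(1 9 11 10 7 13 5)(2 14 3 6 15 8 12)|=7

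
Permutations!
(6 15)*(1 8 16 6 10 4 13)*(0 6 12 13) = (0 6 15 10 4)(1 8 16 12 13) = [6, 8, 2, 3, 0, 5, 15, 7, 16, 9, 4, 11, 13, 1, 14, 10, 12]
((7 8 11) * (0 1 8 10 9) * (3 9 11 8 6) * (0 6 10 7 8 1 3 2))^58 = ((0 3 9 6 2)(1 10 11 8))^58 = (0 6 3 2 9)(1 11)(8 10)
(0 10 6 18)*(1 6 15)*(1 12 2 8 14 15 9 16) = [10, 6, 8, 3, 4, 5, 18, 7, 14, 16, 9, 11, 2, 13, 15, 12, 1, 17, 0] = (0 10 9 16 1 6 18)(2 8 14 15 12)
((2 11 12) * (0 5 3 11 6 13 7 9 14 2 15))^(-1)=(0 15 12 11 3 5)(2 14 9 7 13 6)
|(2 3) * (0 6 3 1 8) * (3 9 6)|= 10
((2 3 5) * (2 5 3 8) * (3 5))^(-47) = ((2 8)(3 5))^(-47) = (2 8)(3 5)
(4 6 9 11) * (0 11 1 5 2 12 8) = (0 11 4 6 9 1 5 2 12 8) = [11, 5, 12, 3, 6, 2, 9, 7, 0, 1, 10, 4, 8]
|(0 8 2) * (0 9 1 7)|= |(0 8 2 9 1 7)|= 6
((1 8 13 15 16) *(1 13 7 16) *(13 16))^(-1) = ((16)(1 8 7 13 15))^(-1) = (16)(1 15 13 7 8)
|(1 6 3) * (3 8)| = |(1 6 8 3)| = 4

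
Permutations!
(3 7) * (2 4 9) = [0, 1, 4, 7, 9, 5, 6, 3, 8, 2] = (2 4 9)(3 7)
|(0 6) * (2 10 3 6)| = |(0 2 10 3 6)| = 5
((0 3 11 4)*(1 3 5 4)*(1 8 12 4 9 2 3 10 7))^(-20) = (0 12 11 2 5 4 8 3 9)(1 10 7)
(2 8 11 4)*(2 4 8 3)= (2 3)(8 11)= [0, 1, 3, 2, 4, 5, 6, 7, 11, 9, 10, 8]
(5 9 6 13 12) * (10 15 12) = (5 9 6 13 10 15 12) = [0, 1, 2, 3, 4, 9, 13, 7, 8, 6, 15, 11, 5, 10, 14, 12]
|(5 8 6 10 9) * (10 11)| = |(5 8 6 11 10 9)| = 6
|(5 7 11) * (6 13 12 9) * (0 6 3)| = |(0 6 13 12 9 3)(5 7 11)| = 6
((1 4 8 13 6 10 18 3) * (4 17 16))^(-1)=((1 17 16 4 8 13 6 10 18 3))^(-1)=(1 3 18 10 6 13 8 4 16 17)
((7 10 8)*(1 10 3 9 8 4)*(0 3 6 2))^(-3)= ((0 3 9 8 7 6 2)(1 10 4))^(-3)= (10)(0 7 3 6 9 2 8)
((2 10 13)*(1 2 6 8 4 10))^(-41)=((1 2)(4 10 13 6 8))^(-41)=(1 2)(4 8 6 13 10)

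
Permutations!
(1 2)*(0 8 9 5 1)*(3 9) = (0 8 3 9 5 1 2) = [8, 2, 0, 9, 4, 1, 6, 7, 3, 5]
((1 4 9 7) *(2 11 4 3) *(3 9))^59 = (1 7 9)(2 3 4 11)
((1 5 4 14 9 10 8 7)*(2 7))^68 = ((1 5 4 14 9 10 8 2 7))^68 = (1 10 5 8 4 2 14 7 9)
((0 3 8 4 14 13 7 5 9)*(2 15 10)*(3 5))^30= (15)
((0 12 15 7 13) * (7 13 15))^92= (0 7 13 12 15)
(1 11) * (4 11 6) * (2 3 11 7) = [0, 6, 3, 11, 7, 5, 4, 2, 8, 9, 10, 1] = (1 6 4 7 2 3 11)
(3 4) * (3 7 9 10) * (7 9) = [0, 1, 2, 4, 9, 5, 6, 7, 8, 10, 3] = (3 4 9 10)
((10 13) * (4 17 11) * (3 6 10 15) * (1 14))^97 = ((1 14)(3 6 10 13 15)(4 17 11))^97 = (1 14)(3 10 15 6 13)(4 17 11)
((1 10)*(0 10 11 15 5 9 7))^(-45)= (0 11 9 10 15 7 1 5)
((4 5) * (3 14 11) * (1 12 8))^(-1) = (1 8 12)(3 11 14)(4 5)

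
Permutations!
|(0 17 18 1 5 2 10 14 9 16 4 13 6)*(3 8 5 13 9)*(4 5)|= 18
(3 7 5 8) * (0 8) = [8, 1, 2, 7, 4, 0, 6, 5, 3] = (0 8 3 7 5)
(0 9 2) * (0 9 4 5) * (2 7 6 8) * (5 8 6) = [4, 1, 9, 3, 8, 0, 6, 5, 2, 7] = (0 4 8 2 9 7 5)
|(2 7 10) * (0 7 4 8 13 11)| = 8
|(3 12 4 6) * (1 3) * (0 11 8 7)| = |(0 11 8 7)(1 3 12 4 6)| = 20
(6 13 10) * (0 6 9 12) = (0 6 13 10 9 12) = [6, 1, 2, 3, 4, 5, 13, 7, 8, 12, 9, 11, 0, 10]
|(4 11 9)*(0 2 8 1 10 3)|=6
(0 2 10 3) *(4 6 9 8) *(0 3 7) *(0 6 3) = (0 2 10 7 6 9 8 4 3) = [2, 1, 10, 0, 3, 5, 9, 6, 4, 8, 7]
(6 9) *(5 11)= (5 11)(6 9)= [0, 1, 2, 3, 4, 11, 9, 7, 8, 6, 10, 5]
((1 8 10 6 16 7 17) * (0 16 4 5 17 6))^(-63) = ((0 16 7 6 4 5 17 1 8 10))^(-63) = (0 1 4 16 8 5 7 10 17 6)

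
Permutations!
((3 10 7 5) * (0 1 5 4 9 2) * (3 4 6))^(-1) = ((0 1 5 4 9 2)(3 10 7 6))^(-1) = (0 2 9 4 5 1)(3 6 7 10)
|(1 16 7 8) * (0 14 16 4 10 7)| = 15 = |(0 14 16)(1 4 10 7 8)|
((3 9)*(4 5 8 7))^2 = (9)(4 8)(5 7)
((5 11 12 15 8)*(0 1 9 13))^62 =(0 9)(1 13)(5 12 8 11 15)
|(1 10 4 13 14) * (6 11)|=|(1 10 4 13 14)(6 11)|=10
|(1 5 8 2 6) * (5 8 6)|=|(1 8 2 5 6)|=5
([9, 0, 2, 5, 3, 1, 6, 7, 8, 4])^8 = [4, 9, 2, 1, 5, 0, 6, 7, 8, 3]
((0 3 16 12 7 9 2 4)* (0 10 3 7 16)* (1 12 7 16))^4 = ((0 16 7 9 2 4 10 3)(1 12))^4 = (0 2)(3 9)(4 16)(7 10)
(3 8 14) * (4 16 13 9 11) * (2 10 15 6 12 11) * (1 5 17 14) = (1 5 17 14 3 8)(2 10 15 6 12 11 4 16 13 9) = [0, 5, 10, 8, 16, 17, 12, 7, 1, 2, 15, 4, 11, 9, 3, 6, 13, 14]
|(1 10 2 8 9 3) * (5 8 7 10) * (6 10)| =20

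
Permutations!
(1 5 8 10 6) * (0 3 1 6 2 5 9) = (0 3 1 9)(2 5 8 10) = [3, 9, 5, 1, 4, 8, 6, 7, 10, 0, 2]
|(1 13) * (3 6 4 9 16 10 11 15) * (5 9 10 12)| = 12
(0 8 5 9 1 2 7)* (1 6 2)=[8, 1, 7, 3, 4, 9, 2, 0, 5, 6]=(0 8 5 9 6 2 7)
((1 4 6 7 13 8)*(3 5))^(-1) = ((1 4 6 7 13 8)(3 5))^(-1) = (1 8 13 7 6 4)(3 5)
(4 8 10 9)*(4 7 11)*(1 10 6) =(1 10 9 7 11 4 8 6) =[0, 10, 2, 3, 8, 5, 1, 11, 6, 7, 9, 4]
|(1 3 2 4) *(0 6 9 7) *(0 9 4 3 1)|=6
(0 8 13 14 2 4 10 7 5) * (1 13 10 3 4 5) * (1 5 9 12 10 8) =[1, 13, 9, 4, 3, 0, 6, 5, 8, 12, 7, 11, 10, 14, 2] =(0 1 13 14 2 9 12 10 7 5)(3 4)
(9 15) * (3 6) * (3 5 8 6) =[0, 1, 2, 3, 4, 8, 5, 7, 6, 15, 10, 11, 12, 13, 14, 9] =(5 8 6)(9 15)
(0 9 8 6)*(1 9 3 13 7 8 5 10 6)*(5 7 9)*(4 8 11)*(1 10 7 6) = (0 3 13 9 6)(1 5 7 11 4 8 10) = [3, 5, 2, 13, 8, 7, 0, 11, 10, 6, 1, 4, 12, 9]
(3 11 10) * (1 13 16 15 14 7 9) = (1 13 16 15 14 7 9)(3 11 10) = [0, 13, 2, 11, 4, 5, 6, 9, 8, 1, 3, 10, 12, 16, 7, 14, 15]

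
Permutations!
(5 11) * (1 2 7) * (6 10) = (1 2 7)(5 11)(6 10) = [0, 2, 7, 3, 4, 11, 10, 1, 8, 9, 6, 5]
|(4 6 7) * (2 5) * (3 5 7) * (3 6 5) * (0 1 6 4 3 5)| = 4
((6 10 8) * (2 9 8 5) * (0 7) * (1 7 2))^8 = (0 7 1 5 10 6 8 9 2)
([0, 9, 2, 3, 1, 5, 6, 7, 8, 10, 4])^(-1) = [0, 4, 2, 3, 10, 5, 6, 7, 8, 1, 9]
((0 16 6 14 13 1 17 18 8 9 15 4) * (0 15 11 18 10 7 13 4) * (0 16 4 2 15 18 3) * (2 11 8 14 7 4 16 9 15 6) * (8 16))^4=(0 16 13 4 3 9 7 10 11 15 6 17 14 8 2 1 18)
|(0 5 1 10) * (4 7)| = 4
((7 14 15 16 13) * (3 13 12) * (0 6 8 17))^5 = ((0 6 8 17)(3 13 7 14 15 16 12))^5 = (0 6 8 17)(3 16 14 13 12 15 7)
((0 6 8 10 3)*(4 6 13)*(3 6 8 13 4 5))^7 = (0 3 5 13 6 10 8 4)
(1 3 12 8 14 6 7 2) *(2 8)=(1 3 12 2)(6 7 8 14)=[0, 3, 1, 12, 4, 5, 7, 8, 14, 9, 10, 11, 2, 13, 6]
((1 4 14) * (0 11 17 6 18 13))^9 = ((0 11 17 6 18 13)(1 4 14))^9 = (0 6)(11 18)(13 17)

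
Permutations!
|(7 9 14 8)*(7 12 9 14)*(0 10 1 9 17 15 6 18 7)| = |(0 10 1 9)(6 18 7 14 8 12 17 15)| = 8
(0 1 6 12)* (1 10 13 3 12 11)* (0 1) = (0 10 13 3 12 1 6 11) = [10, 6, 2, 12, 4, 5, 11, 7, 8, 9, 13, 0, 1, 3]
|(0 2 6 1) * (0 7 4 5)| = |(0 2 6 1 7 4 5)| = 7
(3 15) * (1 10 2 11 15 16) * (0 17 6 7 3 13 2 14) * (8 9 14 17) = (0 8 9 14)(1 10 17 6 7 3 16)(2 11 15 13) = [8, 10, 11, 16, 4, 5, 7, 3, 9, 14, 17, 15, 12, 2, 0, 13, 1, 6]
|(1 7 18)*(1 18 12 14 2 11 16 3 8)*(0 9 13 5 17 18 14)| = |(0 9 13 5 17 18 14 2 11 16 3 8 1 7 12)| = 15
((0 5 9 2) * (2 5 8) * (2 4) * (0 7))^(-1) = (0 7 2 4 8)(5 9) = ((0 8 4 2 7)(5 9))^(-1)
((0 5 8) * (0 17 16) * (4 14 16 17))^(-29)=(17)(0 5 8 4 14 16)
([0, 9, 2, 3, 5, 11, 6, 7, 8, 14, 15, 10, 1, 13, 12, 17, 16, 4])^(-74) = [0, 14, 2, 3, 15, 17, 6, 7, 8, 12, 5, 4, 9, 13, 1, 11, 16, 10]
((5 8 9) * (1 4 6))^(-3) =((1 4 6)(5 8 9))^(-3) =(9)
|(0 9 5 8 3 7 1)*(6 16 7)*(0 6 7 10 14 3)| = 28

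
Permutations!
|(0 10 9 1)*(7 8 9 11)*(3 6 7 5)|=|(0 10 11 5 3 6 7 8 9 1)|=10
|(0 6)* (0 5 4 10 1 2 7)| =8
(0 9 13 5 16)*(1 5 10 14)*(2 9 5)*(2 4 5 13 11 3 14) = (0 13 10 2 9 11 3 14 1 4 5 16) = [13, 4, 9, 14, 5, 16, 6, 7, 8, 11, 2, 3, 12, 10, 1, 15, 0]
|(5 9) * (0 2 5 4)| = 5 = |(0 2 5 9 4)|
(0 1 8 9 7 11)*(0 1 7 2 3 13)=(0 7 11 1 8 9 2 3 13)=[7, 8, 3, 13, 4, 5, 6, 11, 9, 2, 10, 1, 12, 0]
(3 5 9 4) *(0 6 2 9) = (0 6 2 9 4 3 5) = [6, 1, 9, 5, 3, 0, 2, 7, 8, 4]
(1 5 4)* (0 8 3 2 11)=[8, 5, 11, 2, 1, 4, 6, 7, 3, 9, 10, 0]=(0 8 3 2 11)(1 5 4)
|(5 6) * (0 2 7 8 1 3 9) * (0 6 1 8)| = 15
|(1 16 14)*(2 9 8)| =|(1 16 14)(2 9 8)| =3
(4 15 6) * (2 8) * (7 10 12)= (2 8)(4 15 6)(7 10 12)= [0, 1, 8, 3, 15, 5, 4, 10, 2, 9, 12, 11, 7, 13, 14, 6]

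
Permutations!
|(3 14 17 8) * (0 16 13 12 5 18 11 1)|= |(0 16 13 12 5 18 11 1)(3 14 17 8)|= 8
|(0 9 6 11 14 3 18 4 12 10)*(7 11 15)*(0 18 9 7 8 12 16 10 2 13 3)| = 8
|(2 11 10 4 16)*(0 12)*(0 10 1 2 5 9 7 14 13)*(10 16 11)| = |(0 12 16 5 9 7 14 13)(1 2 10 4 11)| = 40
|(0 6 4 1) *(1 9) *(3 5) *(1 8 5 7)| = 9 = |(0 6 4 9 8 5 3 7 1)|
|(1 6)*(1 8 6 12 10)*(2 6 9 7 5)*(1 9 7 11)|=5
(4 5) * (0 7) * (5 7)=[5, 1, 2, 3, 7, 4, 6, 0]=(0 5 4 7)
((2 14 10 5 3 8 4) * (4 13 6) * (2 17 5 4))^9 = (2 6 13 8 3 5 17 4 10 14)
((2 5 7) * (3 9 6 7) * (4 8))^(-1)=(2 7 6 9 3 5)(4 8)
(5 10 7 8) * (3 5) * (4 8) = [0, 1, 2, 5, 8, 10, 6, 4, 3, 9, 7] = (3 5 10 7 4 8)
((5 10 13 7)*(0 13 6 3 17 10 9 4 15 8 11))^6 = (0 15 5)(3 10)(4 7 11)(6 17)(8 9 13)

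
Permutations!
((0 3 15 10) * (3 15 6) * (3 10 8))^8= ((0 15 8 3 6 10))^8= (0 8 6)(3 10 15)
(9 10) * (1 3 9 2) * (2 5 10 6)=(1 3 9 6 2)(5 10)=[0, 3, 1, 9, 4, 10, 2, 7, 8, 6, 5]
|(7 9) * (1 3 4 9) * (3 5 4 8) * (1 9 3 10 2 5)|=6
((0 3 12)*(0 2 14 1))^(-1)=((0 3 12 2 14 1))^(-1)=(0 1 14 2 12 3)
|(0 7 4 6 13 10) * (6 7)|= 4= |(0 6 13 10)(4 7)|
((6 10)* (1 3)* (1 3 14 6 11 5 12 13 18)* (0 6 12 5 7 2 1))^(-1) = (0 18 13 12 14 1 2 7 11 10 6) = ((0 6 10 11 7 2 1 14 12 13 18))^(-1)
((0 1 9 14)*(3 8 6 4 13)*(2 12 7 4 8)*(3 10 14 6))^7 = ((0 1 9 6 8 3 2 12 7 4 13 10 14))^7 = (0 12 1 7 9 4 6 13 8 10 3 14 2)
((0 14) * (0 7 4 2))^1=(0 14 7 4 2)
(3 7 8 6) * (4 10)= (3 7 8 6)(4 10)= [0, 1, 2, 7, 10, 5, 3, 8, 6, 9, 4]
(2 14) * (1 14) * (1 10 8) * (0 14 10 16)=[14, 10, 16, 3, 4, 5, 6, 7, 1, 9, 8, 11, 12, 13, 2, 15, 0]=(0 14 2 16)(1 10 8)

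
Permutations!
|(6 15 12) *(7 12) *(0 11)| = 4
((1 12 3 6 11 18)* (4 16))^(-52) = ((1 12 3 6 11 18)(4 16))^(-52) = (1 3 11)(6 18 12)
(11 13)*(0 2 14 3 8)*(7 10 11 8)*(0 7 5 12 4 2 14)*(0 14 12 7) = (0 12 4 2 14 3 5 7 10 11 13 8) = [12, 1, 14, 5, 2, 7, 6, 10, 0, 9, 11, 13, 4, 8, 3]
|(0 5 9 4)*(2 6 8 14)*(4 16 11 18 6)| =11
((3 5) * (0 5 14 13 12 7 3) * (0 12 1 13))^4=((0 5 12 7 3 14)(1 13))^4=(0 3 12)(5 14 7)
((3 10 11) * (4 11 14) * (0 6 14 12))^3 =((0 6 14 4 11 3 10 12))^3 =(0 4 10 6 11 12 14 3)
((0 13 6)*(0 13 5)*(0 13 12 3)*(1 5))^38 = (0 13 3 5 12 1 6)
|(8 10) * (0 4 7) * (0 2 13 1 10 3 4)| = |(1 10 8 3 4 7 2 13)| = 8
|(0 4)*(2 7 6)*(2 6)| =2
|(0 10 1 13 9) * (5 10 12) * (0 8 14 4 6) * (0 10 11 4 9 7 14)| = 13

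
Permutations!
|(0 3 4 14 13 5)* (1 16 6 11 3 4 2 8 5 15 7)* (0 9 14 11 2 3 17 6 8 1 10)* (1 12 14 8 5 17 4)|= |(0 1 16 5 9 8 17 6 2 12 14 13 15 7 10)(4 11)|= 30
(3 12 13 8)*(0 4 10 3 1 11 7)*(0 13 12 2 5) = [4, 11, 5, 2, 10, 0, 6, 13, 1, 9, 3, 7, 12, 8] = (0 4 10 3 2 5)(1 11 7 13 8)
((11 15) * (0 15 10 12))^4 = (0 12 10 11 15)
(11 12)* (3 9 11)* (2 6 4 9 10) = (2 6 4 9 11 12 3 10) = [0, 1, 6, 10, 9, 5, 4, 7, 8, 11, 2, 12, 3]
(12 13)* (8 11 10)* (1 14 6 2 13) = (1 14 6 2 13 12)(8 11 10) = [0, 14, 13, 3, 4, 5, 2, 7, 11, 9, 8, 10, 1, 12, 6]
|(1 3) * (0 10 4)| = 6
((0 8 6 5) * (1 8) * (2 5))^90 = (8) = ((0 1 8 6 2 5))^90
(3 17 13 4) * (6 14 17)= (3 6 14 17 13 4)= [0, 1, 2, 6, 3, 5, 14, 7, 8, 9, 10, 11, 12, 4, 17, 15, 16, 13]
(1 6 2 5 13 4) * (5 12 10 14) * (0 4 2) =[4, 6, 12, 3, 1, 13, 0, 7, 8, 9, 14, 11, 10, 2, 5] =(0 4 1 6)(2 12 10 14 5 13)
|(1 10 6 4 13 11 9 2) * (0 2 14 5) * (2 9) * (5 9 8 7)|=|(0 8 7 5)(1 10 6 4 13 11 2)(9 14)|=28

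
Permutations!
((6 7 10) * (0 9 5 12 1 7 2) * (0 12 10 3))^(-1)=((0 9 5 10 6 2 12 1 7 3))^(-1)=(0 3 7 1 12 2 6 10 5 9)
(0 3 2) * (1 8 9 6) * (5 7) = [3, 8, 0, 2, 4, 7, 1, 5, 9, 6] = (0 3 2)(1 8 9 6)(5 7)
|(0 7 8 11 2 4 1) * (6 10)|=|(0 7 8 11 2 4 1)(6 10)|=14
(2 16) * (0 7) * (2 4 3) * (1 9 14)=(0 7)(1 9 14)(2 16 4 3)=[7, 9, 16, 2, 3, 5, 6, 0, 8, 14, 10, 11, 12, 13, 1, 15, 4]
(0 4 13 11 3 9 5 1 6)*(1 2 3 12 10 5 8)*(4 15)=(0 15 4 13 11 12 10 5 2 3 9 8 1 6)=[15, 6, 3, 9, 13, 2, 0, 7, 1, 8, 5, 12, 10, 11, 14, 4]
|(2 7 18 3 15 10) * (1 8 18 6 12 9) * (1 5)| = 12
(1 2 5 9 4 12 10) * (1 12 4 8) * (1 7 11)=(1 2 5 9 8 7 11)(10 12)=[0, 2, 5, 3, 4, 9, 6, 11, 7, 8, 12, 1, 10]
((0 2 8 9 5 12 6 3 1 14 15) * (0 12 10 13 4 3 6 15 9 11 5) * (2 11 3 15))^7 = (0 12)(1 13)(2 11)(3 10)(4 14)(5 8)(9 15)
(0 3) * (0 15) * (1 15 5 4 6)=(0 3 5 4 6 1 15)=[3, 15, 2, 5, 6, 4, 1, 7, 8, 9, 10, 11, 12, 13, 14, 0]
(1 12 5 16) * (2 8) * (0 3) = (0 3)(1 12 5 16)(2 8) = [3, 12, 8, 0, 4, 16, 6, 7, 2, 9, 10, 11, 5, 13, 14, 15, 1]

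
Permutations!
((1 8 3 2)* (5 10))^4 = (10)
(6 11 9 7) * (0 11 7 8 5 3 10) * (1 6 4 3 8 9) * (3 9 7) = [11, 6, 2, 10, 9, 8, 3, 4, 5, 7, 0, 1] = (0 11 1 6 3 10)(4 9 7)(5 8)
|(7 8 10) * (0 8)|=|(0 8 10 7)|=4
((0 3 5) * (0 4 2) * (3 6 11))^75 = (0 4 3 6 2 5 11)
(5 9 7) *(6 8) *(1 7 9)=(9)(1 7 5)(6 8)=[0, 7, 2, 3, 4, 1, 8, 5, 6, 9]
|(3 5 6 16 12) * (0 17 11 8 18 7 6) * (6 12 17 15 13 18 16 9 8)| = 24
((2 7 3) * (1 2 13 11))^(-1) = ((1 2 7 3 13 11))^(-1) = (1 11 13 3 7 2)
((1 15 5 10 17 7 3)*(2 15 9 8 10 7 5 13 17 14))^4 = (1 14 17)(2 5 9)(3 10 13)(7 8 15)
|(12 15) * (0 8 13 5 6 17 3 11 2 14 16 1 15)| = 14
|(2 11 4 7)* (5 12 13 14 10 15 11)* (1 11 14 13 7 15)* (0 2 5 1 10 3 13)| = 9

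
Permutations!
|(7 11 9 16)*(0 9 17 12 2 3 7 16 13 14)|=|(0 9 13 14)(2 3 7 11 17 12)|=12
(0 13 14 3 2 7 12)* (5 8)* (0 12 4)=(0 13 14 3 2 7 4)(5 8)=[13, 1, 7, 2, 0, 8, 6, 4, 5, 9, 10, 11, 12, 14, 3]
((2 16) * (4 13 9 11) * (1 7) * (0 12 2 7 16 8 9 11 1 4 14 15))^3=((0 12 2 8 9 1 16 7 4 13 11 14 15))^3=(0 8 16 13 15 2 1 4 14 12 9 7 11)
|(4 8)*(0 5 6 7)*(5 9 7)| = |(0 9 7)(4 8)(5 6)| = 6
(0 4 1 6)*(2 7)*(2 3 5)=(0 4 1 6)(2 7 3 5)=[4, 6, 7, 5, 1, 2, 0, 3]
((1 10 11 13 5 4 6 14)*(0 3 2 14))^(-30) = ((0 3 2 14 1 10 11 13 5 4 6))^(-30) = (0 14 11 4 3 1 13 6 2 10 5)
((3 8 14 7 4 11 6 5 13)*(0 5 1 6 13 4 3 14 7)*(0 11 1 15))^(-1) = (0 15 6 1 4 5)(3 7 8)(11 14 13)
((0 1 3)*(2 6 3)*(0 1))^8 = (6)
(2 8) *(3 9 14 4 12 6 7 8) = [0, 1, 3, 9, 12, 5, 7, 8, 2, 14, 10, 11, 6, 13, 4] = (2 3 9 14 4 12 6 7 8)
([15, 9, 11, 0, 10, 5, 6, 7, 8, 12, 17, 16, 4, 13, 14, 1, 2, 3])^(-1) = (0 3 17 10 4 12 9 1 15)(2 16 11)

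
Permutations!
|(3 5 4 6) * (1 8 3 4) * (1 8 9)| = 6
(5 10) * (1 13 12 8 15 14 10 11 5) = (1 13 12 8 15 14 10)(5 11) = [0, 13, 2, 3, 4, 11, 6, 7, 15, 9, 1, 5, 8, 12, 10, 14]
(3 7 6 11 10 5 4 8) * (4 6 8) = (3 7 8)(5 6 11 10) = [0, 1, 2, 7, 4, 6, 11, 8, 3, 9, 5, 10]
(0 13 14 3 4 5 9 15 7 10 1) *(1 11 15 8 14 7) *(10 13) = (0 10 11 15 1)(3 4 5 9 8 14)(7 13) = [10, 0, 2, 4, 5, 9, 6, 13, 14, 8, 11, 15, 12, 7, 3, 1]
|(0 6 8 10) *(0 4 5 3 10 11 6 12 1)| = 12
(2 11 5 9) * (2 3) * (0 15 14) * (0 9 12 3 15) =(2 11 5 12 3)(9 15 14) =[0, 1, 11, 2, 4, 12, 6, 7, 8, 15, 10, 5, 3, 13, 9, 14]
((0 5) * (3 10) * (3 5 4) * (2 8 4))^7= (10)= ((0 2 8 4 3 10 5))^7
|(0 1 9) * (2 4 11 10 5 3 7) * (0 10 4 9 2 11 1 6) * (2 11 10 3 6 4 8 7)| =9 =|(0 4 1 11 8 7 10 5 6)(2 9 3)|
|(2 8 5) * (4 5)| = |(2 8 4 5)| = 4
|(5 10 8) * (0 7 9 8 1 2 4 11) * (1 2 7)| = 10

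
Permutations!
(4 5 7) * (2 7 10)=(2 7 4 5 10)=[0, 1, 7, 3, 5, 10, 6, 4, 8, 9, 2]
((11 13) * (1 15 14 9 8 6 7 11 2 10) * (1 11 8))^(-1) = ((1 15 14 9)(2 10 11 13)(6 7 8))^(-1) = (1 9 14 15)(2 13 11 10)(6 8 7)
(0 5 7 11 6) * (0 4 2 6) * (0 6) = [5, 1, 0, 3, 2, 7, 4, 11, 8, 9, 10, 6] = (0 5 7 11 6 4 2)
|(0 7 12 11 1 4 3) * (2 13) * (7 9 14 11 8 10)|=|(0 9 14 11 1 4 3)(2 13)(7 12 8 10)|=28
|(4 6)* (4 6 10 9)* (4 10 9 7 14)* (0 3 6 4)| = 8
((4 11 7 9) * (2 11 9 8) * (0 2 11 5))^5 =(0 5 2)(4 9)(7 11 8) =((0 2 5)(4 9)(7 8 11))^5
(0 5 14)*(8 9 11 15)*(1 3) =(0 5 14)(1 3)(8 9 11 15) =[5, 3, 2, 1, 4, 14, 6, 7, 9, 11, 10, 15, 12, 13, 0, 8]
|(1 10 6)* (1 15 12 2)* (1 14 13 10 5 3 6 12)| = 5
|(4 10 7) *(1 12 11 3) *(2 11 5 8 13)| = 24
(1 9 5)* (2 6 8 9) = (1 2 6 8 9 5) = [0, 2, 6, 3, 4, 1, 8, 7, 9, 5]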